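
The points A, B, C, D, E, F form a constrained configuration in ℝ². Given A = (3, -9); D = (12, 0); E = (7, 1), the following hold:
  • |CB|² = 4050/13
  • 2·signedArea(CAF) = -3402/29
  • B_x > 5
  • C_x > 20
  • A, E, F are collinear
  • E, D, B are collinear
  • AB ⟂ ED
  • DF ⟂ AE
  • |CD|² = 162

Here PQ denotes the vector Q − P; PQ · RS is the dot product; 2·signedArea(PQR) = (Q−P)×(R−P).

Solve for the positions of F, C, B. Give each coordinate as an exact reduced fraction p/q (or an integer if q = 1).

1. F_x = 213/29  [A, E, F are collinear ∩ DF ⟂ AE]
2. F_y = 54/29  [A, E, F are collinear ∩ DF ⟂ AE]
   → F = (213/29, 54/29)
3. C_x = 21  [line -315/29·x + 126/29·y + 189 = 0 ∩ |CD|² = 162]
4. C_y = 9  [line -315/29·x + 126/29·y + 189 = 0 ∩ |CD|² = 162]
   → C = (21, 9)
5. B_x = 66/13  [E, D, B are collinear ∩ AB ⟂ ED]
6. B_y = 18/13  [E, D, B are collinear ∩ AB ⟂ ED]
   → B = (66/13, 18/13)

B = (66/13, 18/13)
C = (21, 9)
F = (213/29, 54/29)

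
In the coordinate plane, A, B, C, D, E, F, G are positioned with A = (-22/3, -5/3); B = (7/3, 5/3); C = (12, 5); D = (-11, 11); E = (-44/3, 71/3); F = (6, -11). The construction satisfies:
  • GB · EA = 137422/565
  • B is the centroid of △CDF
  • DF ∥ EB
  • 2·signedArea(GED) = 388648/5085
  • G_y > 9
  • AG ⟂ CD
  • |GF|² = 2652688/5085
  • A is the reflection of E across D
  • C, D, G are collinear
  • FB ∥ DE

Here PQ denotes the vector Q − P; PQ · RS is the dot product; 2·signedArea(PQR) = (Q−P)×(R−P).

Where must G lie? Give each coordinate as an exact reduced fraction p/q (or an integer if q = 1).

G = (-7582/1695, 5253/565)

1. G_x = -7582/1695  [C, D, G are collinear ∩ AG ⟂ CD]
2. G_y = 5253/565  [C, D, G are collinear ∩ AG ⟂ CD]
   → G = (-7582/1695, 5253/565)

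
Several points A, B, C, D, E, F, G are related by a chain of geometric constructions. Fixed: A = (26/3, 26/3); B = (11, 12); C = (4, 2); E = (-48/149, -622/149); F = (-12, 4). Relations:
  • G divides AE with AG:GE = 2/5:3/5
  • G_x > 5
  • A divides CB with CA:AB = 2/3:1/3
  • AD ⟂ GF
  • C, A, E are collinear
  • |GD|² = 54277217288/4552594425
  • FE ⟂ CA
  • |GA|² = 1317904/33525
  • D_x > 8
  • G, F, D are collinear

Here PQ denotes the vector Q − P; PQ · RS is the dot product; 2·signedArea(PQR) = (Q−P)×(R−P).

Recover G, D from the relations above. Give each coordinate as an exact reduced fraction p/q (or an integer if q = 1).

1. G_x = 3778/745  [G divides AE with AG:GE = 2/5:3/5]
2. G_y = 526/149  [G divides AE with AG:GE = 2/5:3/5]
   → G = (3778/745, 526/149)
3. D_x = 517338428/60701259  [G, F, D are collinear ∩ AD ⟂ GF]
4. D_y = 208521836/60701259  [G, F, D are collinear ∩ AD ⟂ GF]
   → D = (517338428/60701259, 208521836/60701259)

D = (517338428/60701259, 208521836/60701259)
G = (3778/745, 526/149)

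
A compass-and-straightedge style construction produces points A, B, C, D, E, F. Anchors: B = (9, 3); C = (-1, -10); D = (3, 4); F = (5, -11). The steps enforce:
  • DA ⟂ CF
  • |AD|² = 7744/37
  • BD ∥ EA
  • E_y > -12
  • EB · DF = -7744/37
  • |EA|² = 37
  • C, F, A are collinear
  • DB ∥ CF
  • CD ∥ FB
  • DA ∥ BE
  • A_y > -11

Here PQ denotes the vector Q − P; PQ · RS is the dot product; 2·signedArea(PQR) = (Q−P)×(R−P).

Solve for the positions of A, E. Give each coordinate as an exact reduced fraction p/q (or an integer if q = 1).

A = (23/37, -380/37)
E = (245/37, -417/37)

1. A_x = 23/37  [C, F, A are collinear ∩ DA ⟂ CF]
2. A_y = -380/37  [C, F, A are collinear ∩ DA ⟂ CF]
   → A = (23/37, -380/37)
3. E_x = 245/37  [BD ∥ EA ∩ DA ∥ BE]
4. E_y = -417/37  [BD ∥ EA ∩ DA ∥ BE]
   → E = (245/37, -417/37)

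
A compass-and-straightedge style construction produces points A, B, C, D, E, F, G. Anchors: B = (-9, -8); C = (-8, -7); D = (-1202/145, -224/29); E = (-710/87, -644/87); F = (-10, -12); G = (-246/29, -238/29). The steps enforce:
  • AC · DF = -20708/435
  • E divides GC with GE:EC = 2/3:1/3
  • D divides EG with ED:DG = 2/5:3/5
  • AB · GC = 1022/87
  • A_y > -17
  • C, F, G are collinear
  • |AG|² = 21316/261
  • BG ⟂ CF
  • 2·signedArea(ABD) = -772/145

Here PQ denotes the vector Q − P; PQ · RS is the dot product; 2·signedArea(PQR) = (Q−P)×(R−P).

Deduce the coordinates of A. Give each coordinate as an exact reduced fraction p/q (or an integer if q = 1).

1. A_x = -1030/87  [AB · GC = 1022/87 ∩ 2·signedArea(ABD) = -772/145]
2. A_y = -1444/87  [AB · GC = 1022/87 ∩ 2·signedArea(ABD) = -772/145]
   → A = (-1030/87, -1444/87)

A = (-1030/87, -1444/87)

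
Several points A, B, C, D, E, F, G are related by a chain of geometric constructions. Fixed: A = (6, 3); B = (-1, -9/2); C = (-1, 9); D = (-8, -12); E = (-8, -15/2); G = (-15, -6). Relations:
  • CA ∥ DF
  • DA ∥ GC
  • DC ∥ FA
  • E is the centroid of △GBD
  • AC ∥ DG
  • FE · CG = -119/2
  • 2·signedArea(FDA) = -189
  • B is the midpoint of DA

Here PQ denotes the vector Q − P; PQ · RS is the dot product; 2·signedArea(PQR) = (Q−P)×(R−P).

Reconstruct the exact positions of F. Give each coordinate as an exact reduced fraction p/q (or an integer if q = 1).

F = (-1, -18)

1. F_x = -1  [DC ∥ FA ∩ CA ∥ DF]
2. F_y = -18  [DC ∥ FA ∩ CA ∥ DF]
   → F = (-1, -18)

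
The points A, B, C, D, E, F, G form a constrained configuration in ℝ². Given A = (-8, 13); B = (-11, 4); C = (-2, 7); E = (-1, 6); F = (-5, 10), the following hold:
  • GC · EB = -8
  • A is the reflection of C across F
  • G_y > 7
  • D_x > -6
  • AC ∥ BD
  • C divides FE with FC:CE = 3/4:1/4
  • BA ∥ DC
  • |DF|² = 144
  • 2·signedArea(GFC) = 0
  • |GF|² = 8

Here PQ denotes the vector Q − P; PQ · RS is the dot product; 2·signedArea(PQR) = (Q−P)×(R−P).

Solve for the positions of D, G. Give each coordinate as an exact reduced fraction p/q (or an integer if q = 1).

D = (-5, -2)
G = (-3, 8)

1. D_x = -5  [BA ∥ DC ∩ AC ∥ BD]
2. D_y = -2  [BA ∥ DC ∩ AC ∥ BD]
   → D = (-5, -2)
3. G_x = -3  [2·signedArea(GFC) = 0 ∩ GC · EB = -8]
4. G_y = 8  [2·signedArea(GFC) = 0 ∩ GC · EB = -8]
   → G = (-3, 8)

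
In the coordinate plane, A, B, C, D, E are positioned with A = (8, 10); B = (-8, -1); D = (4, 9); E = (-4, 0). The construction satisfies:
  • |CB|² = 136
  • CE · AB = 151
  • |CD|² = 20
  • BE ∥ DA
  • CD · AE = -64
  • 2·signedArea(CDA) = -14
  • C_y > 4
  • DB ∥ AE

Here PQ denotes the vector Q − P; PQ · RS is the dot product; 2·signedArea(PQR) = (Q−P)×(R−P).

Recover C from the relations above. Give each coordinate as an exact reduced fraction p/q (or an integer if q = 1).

C = (2, 5)

1. C_x = 2  [2·signedArea(CDA) = -14 ∩ CD · AE = -64]
2. C_y = 5  [2·signedArea(CDA) = -14 ∩ CD · AE = -64]
   → C = (2, 5)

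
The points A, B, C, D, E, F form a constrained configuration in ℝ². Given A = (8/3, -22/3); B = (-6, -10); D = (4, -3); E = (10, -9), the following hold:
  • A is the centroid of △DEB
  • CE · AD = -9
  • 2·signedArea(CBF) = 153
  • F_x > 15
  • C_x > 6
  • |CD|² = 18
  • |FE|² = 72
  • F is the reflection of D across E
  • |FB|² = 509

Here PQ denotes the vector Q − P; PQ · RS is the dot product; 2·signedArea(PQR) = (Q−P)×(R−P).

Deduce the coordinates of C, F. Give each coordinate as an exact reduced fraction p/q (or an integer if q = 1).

C = (7, -6)
F = (16, -15)

1. C_x = 7  [line -4/3·x + -13/3·y + -50/3 = 0 ∩ |CD|² = 18]
2. C_y = -6  [line -4/3·x + -13/3·y + -50/3 = 0 ∩ |CD|² = 18]
   → C = (7, -6)
3. F_x = 16  [2·signedArea(CBF) = 153 ∩ F is the reflection of D across E]
4. F_y = -15  [2·signedArea(CBF) = 153 ∩ F is the reflection of D across E]
   → F = (16, -15)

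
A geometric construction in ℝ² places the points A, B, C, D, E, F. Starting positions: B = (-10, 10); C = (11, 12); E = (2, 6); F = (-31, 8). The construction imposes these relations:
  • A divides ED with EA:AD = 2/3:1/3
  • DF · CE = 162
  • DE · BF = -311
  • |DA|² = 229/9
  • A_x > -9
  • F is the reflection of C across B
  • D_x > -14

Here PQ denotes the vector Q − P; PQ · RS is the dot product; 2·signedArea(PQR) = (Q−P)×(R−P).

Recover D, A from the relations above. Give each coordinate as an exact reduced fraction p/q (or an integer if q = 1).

A = (-8, 22/3)
D = (-13, 8)

1. D_x = -13  [DF · CE = 162 ∩ DE · BF = -311]
2. D_y = 8  [DF · CE = 162 ∩ DE · BF = -311]
   → D = (-13, 8)
3. A_x = -8  [A divides ED with EA:AD = 2/3:1/3]
4. A_y = 22/3  [A divides ED with EA:AD = 2/3:1/3]
   → A = (-8, 22/3)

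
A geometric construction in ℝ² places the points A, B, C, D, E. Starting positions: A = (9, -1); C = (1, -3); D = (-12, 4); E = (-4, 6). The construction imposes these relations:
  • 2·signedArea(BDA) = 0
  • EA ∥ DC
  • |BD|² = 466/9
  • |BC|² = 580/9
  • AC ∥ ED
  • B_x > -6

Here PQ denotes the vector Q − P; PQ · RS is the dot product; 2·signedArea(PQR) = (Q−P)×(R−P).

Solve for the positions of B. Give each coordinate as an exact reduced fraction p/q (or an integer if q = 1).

B = (-5, 7/3)

1. B_x = -5  [line 5·x + 21·y + -24 = 0 ∩ |BD|² = 466/9]
2. B_y = 7/3  [line 5·x + 21·y + -24 = 0 ∩ |BD|² = 466/9]
   → B = (-5, 7/3)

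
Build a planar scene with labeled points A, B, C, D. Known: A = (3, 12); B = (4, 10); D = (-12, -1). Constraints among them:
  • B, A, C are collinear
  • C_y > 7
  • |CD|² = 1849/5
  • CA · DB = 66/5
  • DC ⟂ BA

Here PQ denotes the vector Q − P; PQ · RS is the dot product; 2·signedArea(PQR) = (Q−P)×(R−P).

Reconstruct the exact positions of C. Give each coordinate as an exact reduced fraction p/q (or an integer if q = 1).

C = (26/5, 38/5)

1. C_x = 26/5  [B, A, C are collinear ∩ DC ⟂ BA]
2. C_y = 38/5  [B, A, C are collinear ∩ DC ⟂ BA]
   → C = (26/5, 38/5)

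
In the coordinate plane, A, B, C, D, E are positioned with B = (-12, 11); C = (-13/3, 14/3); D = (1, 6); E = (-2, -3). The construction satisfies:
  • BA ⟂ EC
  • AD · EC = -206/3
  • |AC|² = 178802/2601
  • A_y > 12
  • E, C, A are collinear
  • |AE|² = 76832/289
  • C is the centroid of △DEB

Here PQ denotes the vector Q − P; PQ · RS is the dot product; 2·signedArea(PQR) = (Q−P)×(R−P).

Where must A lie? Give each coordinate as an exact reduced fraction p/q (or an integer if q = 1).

1. A_x = -1950/289  [E, C, A are collinear ∩ BA ⟂ EC]
2. A_y = 3641/289  [E, C, A are collinear ∩ BA ⟂ EC]
   → A = (-1950/289, 3641/289)

A = (-1950/289, 3641/289)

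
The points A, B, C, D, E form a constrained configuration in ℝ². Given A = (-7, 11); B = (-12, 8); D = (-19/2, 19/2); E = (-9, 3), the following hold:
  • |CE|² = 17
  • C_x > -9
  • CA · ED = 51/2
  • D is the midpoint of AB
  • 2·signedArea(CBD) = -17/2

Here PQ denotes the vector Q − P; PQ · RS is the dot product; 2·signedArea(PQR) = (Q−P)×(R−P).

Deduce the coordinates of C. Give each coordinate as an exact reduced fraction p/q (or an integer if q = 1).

1. C_x = -8  [CA · ED = 51/2 ∩ 2·signedArea(CBD) = -17/2]
2. C_y = 7  [CA · ED = 51/2 ∩ 2·signedArea(CBD) = -17/2]
   → C = (-8, 7)

C = (-8, 7)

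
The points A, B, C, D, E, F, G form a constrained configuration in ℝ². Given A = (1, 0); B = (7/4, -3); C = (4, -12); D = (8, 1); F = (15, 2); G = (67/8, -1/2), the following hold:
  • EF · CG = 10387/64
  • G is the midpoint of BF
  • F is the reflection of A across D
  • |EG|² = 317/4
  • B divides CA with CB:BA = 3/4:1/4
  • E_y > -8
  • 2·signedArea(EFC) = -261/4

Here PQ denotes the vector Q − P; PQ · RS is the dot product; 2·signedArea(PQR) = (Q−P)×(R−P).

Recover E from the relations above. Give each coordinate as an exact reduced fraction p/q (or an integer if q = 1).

1. E_x = 23/8  [EF · CG = 10387/64 ∩ 2·signedArea(EFC) = -261/4]
2. E_y = -15/2  [EF · CG = 10387/64 ∩ 2·signedArea(EFC) = -261/4]
   → E = (23/8, -15/2)

E = (23/8, -15/2)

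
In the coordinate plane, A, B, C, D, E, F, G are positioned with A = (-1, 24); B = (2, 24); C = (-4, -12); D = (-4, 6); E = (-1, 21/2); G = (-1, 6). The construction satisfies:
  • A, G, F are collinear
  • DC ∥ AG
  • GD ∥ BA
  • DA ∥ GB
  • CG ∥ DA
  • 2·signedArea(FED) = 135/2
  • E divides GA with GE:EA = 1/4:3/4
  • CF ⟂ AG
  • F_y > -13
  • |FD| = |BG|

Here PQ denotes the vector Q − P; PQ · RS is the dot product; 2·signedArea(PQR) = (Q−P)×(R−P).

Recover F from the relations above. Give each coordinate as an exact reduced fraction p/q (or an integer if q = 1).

F = (-1, -12)

1. F_x = -1  [A, G, F are collinear ∩ CF ⟂ AG]
2. F_y = -12  [A, G, F are collinear ∩ CF ⟂ AG]
   → F = (-1, -12)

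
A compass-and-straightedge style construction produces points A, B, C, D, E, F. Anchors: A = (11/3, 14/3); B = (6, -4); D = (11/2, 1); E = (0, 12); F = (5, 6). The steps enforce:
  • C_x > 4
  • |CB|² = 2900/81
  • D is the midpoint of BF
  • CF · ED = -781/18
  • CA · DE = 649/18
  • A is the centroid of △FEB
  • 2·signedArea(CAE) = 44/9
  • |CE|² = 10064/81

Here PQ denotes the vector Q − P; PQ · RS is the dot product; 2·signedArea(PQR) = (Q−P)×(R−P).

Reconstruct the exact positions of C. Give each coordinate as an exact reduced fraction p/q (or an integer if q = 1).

1. C_x = 40/9  [CF · ED = -781/18 ∩ 2·signedArea(CAE) = 44/9]
2. C_y = 16/9  [CF · ED = -781/18 ∩ 2·signedArea(CAE) = 44/9]
   → C = (40/9, 16/9)

C = (40/9, 16/9)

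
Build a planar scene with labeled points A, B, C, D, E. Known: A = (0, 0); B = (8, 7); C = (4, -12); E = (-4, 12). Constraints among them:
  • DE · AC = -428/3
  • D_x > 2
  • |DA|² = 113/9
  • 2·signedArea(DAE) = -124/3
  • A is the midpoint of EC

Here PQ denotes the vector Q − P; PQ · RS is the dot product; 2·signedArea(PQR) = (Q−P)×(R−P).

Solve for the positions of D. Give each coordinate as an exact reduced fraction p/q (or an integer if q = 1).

1. D_x = 8/3  [2·signedArea(DAE) = -124/3 ∩ DE · AC = -428/3]
2. D_y = 7/3  [2·signedArea(DAE) = -124/3 ∩ DE · AC = -428/3]
   → D = (8/3, 7/3)

D = (8/3, 7/3)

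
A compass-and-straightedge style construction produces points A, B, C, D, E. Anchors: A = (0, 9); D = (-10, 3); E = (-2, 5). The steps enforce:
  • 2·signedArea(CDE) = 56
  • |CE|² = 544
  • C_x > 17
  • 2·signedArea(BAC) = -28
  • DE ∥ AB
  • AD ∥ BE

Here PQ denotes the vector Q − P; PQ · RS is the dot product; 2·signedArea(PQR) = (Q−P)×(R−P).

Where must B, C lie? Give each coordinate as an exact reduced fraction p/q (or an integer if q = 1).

1. B_x = 8  [AD ∥ BE ∩ DE ∥ AB]
2. B_y = 11  [AD ∥ BE ∩ DE ∥ AB]
   → B = (8, 11)
3. C_x = 18  [line -2·x + 8·y + -100 = 0 ∩ |CE|² = 544]
4. C_y = 17  [line -2·x + 8·y + -100 = 0 ∩ |CE|² = 544]
   → C = (18, 17)

B = (8, 11)
C = (18, 17)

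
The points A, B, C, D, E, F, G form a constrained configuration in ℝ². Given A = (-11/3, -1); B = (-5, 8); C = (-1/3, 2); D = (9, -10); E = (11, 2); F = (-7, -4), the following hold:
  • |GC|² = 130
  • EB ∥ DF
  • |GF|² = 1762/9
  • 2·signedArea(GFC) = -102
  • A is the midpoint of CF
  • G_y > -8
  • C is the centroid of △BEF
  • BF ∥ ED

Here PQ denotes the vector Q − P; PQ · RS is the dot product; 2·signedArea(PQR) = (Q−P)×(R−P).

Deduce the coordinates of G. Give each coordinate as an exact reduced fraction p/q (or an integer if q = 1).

1. G_x = 20/3  [line -6·x + 20/3·y + 260/3 = 0 ∩ |GF|² = 1762/9]
2. G_y = -7  [line -6·x + 20/3·y + 260/3 = 0 ∩ |GF|² = 1762/9]
   → G = (20/3, -7)

G = (20/3, -7)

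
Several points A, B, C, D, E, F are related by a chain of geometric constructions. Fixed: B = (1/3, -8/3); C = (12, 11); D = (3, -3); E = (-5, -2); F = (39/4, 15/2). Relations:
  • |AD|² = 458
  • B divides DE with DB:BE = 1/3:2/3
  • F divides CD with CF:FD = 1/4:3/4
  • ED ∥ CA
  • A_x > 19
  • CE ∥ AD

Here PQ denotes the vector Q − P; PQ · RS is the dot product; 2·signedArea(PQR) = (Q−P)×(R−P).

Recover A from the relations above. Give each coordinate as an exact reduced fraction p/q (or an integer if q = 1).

1. A_x = 20  [CE ∥ AD ∩ ED ∥ CA]
2. A_y = 10  [CE ∥ AD ∩ ED ∥ CA]
   → A = (20, 10)

A = (20, 10)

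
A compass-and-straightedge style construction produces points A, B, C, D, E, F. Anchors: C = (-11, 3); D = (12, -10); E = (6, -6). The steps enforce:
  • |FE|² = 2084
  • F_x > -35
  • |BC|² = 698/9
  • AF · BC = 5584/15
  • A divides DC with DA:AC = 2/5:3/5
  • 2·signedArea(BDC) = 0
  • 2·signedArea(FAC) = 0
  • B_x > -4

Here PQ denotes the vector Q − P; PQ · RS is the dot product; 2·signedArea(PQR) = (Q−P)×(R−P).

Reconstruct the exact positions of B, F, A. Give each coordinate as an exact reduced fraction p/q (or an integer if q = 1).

1. B_x = -10/3  [line -13·x + -23·y + -74 = 0 ∩ |BC|² = 698/9]
2. B_y = -4/3  [line -13·x + -23·y + -74 = 0 ∩ |BC|² = 698/9]
   → B = (-10/3, -4/3)
3. A_x = 14/5  [A divides DC with DA:AC = 2/5:3/5]
4. A_y = -24/5  [A divides DC with DA:AC = 2/5:3/5]
   → A = (14/5, -24/5)
5. F_x = -34  [2·signedArea(FAC) = 0 ∩ AF · BC = 5584/15]
6. F_y = 16  [2·signedArea(FAC) = 0 ∩ AF · BC = 5584/15]
   → F = (-34, 16)

A = (14/5, -24/5)
B = (-10/3, -4/3)
F = (-34, 16)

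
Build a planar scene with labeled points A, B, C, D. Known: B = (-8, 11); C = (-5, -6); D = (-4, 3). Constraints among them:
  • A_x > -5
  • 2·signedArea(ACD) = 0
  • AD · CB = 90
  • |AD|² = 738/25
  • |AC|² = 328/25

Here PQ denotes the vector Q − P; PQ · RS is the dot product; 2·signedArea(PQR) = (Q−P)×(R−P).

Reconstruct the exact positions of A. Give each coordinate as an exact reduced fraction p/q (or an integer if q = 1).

1. A_x = -23/5  [2·signedArea(ACD) = 0 ∩ AD · CB = 90]
2. A_y = -12/5  [2·signedArea(ACD) = 0 ∩ AD · CB = 90]
   → A = (-23/5, -12/5)

A = (-23/5, -12/5)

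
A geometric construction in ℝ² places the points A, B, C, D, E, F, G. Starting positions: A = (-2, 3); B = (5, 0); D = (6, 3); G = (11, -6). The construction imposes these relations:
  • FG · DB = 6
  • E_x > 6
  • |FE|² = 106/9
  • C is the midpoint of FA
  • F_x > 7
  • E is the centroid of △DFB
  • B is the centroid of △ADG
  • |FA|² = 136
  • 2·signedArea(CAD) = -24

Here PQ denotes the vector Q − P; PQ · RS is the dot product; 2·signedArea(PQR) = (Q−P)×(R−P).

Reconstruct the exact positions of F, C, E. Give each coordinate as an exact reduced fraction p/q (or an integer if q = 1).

1. F_x = 8  [line 1·x + 3·y + 1 = 0 ∩ |FA|² = 136]
2. F_y = -3  [line 1·x + 3·y + 1 = 0 ∩ |FA|² = 136]
   → F = (8, -3)
3. C_x = 3  [C is the midpoint of FA]
4. C_y = 0  [C is the midpoint of FA]
   → C = (3, 0)
5. E_x = 19/3  [E is the centroid of △DFB]
6. E_y = 0  [E is the centroid of △DFB]
   → E = (19/3, 0)

C = (3, 0)
E = (19/3, 0)
F = (8, -3)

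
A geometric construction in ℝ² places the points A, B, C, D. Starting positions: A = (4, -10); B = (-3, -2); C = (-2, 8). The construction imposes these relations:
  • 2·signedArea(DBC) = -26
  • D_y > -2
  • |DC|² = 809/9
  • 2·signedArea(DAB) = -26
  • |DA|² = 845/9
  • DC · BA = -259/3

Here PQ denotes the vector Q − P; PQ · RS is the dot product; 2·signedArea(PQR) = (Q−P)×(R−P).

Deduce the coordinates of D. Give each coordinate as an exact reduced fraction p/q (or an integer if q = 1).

1. D_x = -1/3  [2·signedArea(DBC) = -26 ∩ 2·signedArea(DAB) = -26]
2. D_y = -4/3  [2·signedArea(DBC) = -26 ∩ 2·signedArea(DAB) = -26]
   → D = (-1/3, -4/3)

D = (-1/3, -4/3)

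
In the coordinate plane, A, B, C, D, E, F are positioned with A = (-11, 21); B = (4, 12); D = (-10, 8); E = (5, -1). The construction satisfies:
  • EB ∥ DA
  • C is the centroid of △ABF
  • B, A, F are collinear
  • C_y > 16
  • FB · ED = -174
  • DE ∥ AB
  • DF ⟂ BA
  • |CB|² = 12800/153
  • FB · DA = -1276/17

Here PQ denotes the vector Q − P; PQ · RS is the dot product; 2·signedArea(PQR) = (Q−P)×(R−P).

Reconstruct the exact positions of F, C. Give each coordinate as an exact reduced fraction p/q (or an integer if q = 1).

C = (-196/51, 284/17)
F = (-77/17, 291/17)

1. F_x = -77/17  [B, A, F are collinear ∩ DF ⟂ BA]
2. F_y = 291/17  [B, A, F are collinear ∩ DF ⟂ BA]
   → F = (-77/17, 291/17)
3. C_x = -196/51  [C is the centroid of △ABF]
4. C_y = 284/17  [C is the centroid of △ABF]
   → C = (-196/51, 284/17)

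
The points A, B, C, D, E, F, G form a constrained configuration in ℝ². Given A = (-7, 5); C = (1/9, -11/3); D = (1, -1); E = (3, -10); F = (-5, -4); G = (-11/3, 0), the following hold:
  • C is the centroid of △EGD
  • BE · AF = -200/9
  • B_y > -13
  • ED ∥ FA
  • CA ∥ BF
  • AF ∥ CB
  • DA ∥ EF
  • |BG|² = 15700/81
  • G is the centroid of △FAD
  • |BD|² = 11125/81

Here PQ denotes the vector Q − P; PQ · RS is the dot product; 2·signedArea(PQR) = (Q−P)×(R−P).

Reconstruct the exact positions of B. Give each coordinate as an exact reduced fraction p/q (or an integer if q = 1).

B = (19/9, -38/3)

1. B_x = 19/9  [CA ∥ BF ∩ AF ∥ CB]
2. B_y = -38/3  [CA ∥ BF ∩ AF ∥ CB]
   → B = (19/9, -38/3)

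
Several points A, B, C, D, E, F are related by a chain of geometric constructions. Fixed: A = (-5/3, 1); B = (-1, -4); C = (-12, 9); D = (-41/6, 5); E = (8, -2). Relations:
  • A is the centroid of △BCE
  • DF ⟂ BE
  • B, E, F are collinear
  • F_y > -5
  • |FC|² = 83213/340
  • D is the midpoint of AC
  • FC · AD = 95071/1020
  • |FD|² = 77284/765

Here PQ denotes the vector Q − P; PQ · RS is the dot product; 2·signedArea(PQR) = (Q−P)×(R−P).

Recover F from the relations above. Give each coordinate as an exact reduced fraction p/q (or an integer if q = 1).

1. F_x = -791/170  [B, E, F are collinear ∩ DF ⟂ BE]
2. F_y = -409/85  [B, E, F are collinear ∩ DF ⟂ BE]
   → F = (-791/170, -409/85)

F = (-791/170, -409/85)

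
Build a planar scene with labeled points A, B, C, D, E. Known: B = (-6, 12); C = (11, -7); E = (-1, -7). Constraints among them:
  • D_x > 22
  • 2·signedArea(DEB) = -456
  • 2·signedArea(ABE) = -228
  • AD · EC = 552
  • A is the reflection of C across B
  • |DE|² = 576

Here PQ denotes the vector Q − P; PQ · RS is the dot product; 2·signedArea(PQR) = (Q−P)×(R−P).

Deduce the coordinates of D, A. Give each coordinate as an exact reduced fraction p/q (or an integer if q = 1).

1. D_x = 23  [line -19·x + -5·y + 402 = 0 ∩ |DE|² = 576]
2. D_y = -7  [line -19·x + -5·y + 402 = 0 ∩ |DE|² = 576]
   → D = (23, -7)
3. A_x = -23  [A is the reflection of C across B]
4. A_y = 31  [A is the reflection of C across B]
   → A = (-23, 31)

A = (-23, 31)
D = (23, -7)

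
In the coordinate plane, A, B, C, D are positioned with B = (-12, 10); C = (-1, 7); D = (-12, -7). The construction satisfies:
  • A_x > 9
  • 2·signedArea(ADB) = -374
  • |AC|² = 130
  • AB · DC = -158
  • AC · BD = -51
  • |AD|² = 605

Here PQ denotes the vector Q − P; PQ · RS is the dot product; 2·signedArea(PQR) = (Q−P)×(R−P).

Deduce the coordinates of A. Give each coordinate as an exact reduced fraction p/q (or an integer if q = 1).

A = (10, 4)

1. A_x = 10  [AC · BD = -51 ∩ 2·signedArea(ADB) = -374]
2. A_y = 4  [AC · BD = -51 ∩ 2·signedArea(ADB) = -374]
   → A = (10, 4)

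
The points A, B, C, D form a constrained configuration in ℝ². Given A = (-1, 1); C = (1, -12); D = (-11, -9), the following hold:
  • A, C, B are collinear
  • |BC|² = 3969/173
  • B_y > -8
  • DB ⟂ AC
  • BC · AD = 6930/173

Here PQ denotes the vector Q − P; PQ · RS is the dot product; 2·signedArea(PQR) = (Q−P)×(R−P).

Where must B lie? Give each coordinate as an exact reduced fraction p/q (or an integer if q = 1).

B = (47/173, -1257/173)

1. B_x = 47/173  [A, C, B are collinear ∩ DB ⟂ AC]
2. B_y = -1257/173  [A, C, B are collinear ∩ DB ⟂ AC]
   → B = (47/173, -1257/173)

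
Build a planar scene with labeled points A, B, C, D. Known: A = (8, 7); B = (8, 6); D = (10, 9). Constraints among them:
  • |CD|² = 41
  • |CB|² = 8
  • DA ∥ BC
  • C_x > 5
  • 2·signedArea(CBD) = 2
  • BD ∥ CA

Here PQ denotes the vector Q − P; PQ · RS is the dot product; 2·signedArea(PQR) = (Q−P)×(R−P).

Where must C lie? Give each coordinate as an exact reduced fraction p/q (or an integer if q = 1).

1. C_x = 6  [BD ∥ CA ∩ DA ∥ BC]
2. C_y = 4  [BD ∥ CA ∩ DA ∥ BC]
   → C = (6, 4)

C = (6, 4)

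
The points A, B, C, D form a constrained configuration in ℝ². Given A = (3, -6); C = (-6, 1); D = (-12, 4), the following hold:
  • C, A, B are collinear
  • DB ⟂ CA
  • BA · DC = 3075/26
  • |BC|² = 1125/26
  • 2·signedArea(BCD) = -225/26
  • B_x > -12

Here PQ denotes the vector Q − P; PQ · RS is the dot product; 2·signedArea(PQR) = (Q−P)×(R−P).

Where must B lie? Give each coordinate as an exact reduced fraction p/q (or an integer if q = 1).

B = (-291/26, 131/26)

1. B_x = -291/26  [C, A, B are collinear ∩ DB ⟂ CA]
2. B_y = 131/26  [C, A, B are collinear ∩ DB ⟂ CA]
   → B = (-291/26, 131/26)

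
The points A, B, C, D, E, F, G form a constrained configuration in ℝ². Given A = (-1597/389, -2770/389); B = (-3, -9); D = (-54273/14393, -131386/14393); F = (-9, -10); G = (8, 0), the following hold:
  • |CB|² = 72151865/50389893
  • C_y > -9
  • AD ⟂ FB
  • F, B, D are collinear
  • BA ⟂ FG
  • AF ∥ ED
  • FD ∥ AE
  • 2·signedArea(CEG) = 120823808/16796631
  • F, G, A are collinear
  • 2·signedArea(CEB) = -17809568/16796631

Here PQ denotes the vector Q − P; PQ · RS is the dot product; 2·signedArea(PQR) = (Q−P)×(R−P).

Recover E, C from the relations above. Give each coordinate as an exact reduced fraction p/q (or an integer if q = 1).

1. E_x = 16175/14393  [AF ∥ ED ∩ FD ∥ AE]
2. E_y = -89946/14393  [AF ∥ ED ∩ FD ∥ AE]
   → E = (16175/14393, -89946/14393)
3. C_x = -92371/43179  [2·signedArea(CEG) = 120823808/16796631 ∩ 2·signedArea(CEB) = -17809568/16796631]
4. C_y = -352718/43179  [2·signedArea(CEG) = 120823808/16796631 ∩ 2·signedArea(CEB) = -17809568/16796631]
   → C = (-92371/43179, -352718/43179)

C = (-92371/43179, -352718/43179)
E = (16175/14393, -89946/14393)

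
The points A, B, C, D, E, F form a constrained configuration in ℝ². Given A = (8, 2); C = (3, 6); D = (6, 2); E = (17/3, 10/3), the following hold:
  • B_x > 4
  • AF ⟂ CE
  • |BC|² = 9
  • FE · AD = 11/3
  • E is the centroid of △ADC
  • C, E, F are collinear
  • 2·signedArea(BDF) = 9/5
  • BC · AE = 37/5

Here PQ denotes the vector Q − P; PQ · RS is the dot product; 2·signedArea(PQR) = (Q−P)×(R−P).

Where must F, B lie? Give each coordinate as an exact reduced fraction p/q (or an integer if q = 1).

1. F_x = 15/2  [C, E, F are collinear ∩ AF ⟂ CE]
2. F_y = 3/2  [C, E, F are collinear ∩ AF ⟂ CE]
   → F = (15/2, 3/2)
3. B_x = 24/5  [BC · AE = 37/5 ∩ 2·signedArea(BDF) = 9/5]
4. B_y = 18/5  [BC · AE = 37/5 ∩ 2·signedArea(BDF) = 9/5]
   → B = (24/5, 18/5)

B = (24/5, 18/5)
F = (15/2, 3/2)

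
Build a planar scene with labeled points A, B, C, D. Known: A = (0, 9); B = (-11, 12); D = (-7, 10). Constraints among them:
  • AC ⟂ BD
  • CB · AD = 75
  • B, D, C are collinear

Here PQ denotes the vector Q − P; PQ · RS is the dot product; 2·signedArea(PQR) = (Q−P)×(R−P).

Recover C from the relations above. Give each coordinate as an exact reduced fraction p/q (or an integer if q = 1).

C = (-1, 7)

1. C_x = -1  [B, D, C are collinear ∩ AC ⟂ BD]
2. C_y = 7  [B, D, C are collinear ∩ AC ⟂ BD]
   → C = (-1, 7)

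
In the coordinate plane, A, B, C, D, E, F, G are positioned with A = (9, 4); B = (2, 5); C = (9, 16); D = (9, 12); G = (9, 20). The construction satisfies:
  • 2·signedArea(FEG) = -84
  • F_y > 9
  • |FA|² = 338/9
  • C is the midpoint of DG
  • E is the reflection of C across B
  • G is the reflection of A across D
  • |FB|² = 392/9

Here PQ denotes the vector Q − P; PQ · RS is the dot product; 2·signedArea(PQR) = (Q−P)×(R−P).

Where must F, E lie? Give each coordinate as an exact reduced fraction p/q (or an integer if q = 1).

1. E_x = -5  [E is the reflection of C across B]
2. E_y = -6  [E is the reflection of C across B]
   → E = (-5, -6)
3. F_x = 20/3  [line -26·x + 14·y + 38 = 0 ∩ |FA|² = 338/9]
4. F_y = 29/3  [line -26·x + 14·y + 38 = 0 ∩ |FA|² = 338/9]
   → F = (20/3, 29/3)

E = (-5, -6)
F = (20/3, 29/3)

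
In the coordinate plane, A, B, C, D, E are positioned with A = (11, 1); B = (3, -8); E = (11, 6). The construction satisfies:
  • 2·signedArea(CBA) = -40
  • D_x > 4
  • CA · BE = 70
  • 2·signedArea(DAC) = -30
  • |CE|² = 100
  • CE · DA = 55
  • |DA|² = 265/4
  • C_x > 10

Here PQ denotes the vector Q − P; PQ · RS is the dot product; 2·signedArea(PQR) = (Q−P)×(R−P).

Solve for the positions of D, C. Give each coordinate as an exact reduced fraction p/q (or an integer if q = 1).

C = (11, -4)
D = (5, -9/2)

1. C_x = 11  [CA · BE = 70 ∩ 2·signedArea(CBA) = -40]
2. C_y = -4  [CA · BE = 70 ∩ 2·signedArea(CBA) = -40]
   → C = (11, -4)
3. D_x = 5  [2·signedArea(DAC) = -30 ∩ CE · DA = 55]
4. D_y = -9/2  [2·signedArea(DAC) = -30 ∩ CE · DA = 55]
   → D = (5, -9/2)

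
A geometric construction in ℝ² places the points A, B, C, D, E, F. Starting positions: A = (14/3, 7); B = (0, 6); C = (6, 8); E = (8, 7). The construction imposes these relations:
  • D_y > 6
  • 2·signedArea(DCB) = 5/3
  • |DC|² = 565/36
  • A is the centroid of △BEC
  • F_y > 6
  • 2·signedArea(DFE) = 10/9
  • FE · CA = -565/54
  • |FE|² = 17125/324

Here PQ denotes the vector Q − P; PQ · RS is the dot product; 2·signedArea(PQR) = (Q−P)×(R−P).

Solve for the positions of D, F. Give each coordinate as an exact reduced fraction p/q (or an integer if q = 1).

D = (7/3, 13/2)
F = (7/9, 37/6)

1. F_x = 7/9  [line 4/3·x + 1·y + -389/54 = 0 ∩ |FE|² = 17125/324]
2. F_y = 37/6  [line 4/3·x + 1·y + -389/54 = 0 ∩ |FE|² = 17125/324]
   → F = (7/9, 37/6)
3. D_x = 7/3  [2·signedArea(DCB) = 5/3 ∩ 2·signedArea(DFE) = 10/9]
4. D_y = 13/2  [2·signedArea(DCB) = 5/3 ∩ 2·signedArea(DFE) = 10/9]
   → D = (7/3, 13/2)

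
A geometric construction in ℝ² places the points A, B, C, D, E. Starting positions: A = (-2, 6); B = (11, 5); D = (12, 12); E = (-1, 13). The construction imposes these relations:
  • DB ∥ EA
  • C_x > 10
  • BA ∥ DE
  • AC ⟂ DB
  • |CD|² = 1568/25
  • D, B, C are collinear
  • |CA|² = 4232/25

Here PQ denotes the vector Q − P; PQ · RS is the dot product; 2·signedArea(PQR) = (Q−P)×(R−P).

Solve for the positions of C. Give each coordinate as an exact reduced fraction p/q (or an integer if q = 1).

1. C_x = 272/25  [D, B, C are collinear ∩ AC ⟂ DB]
2. C_y = 104/25  [D, B, C are collinear ∩ AC ⟂ DB]
   → C = (272/25, 104/25)

C = (272/25, 104/25)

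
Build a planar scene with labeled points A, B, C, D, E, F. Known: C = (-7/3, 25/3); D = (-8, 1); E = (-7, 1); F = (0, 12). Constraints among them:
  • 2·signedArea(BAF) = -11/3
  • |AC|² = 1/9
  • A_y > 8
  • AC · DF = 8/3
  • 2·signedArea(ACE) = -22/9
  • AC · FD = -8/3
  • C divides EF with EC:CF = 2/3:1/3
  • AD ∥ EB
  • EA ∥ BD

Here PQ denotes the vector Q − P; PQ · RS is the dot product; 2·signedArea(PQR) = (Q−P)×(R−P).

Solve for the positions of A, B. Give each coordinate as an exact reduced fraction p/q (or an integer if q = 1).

A = (-8/3, 25/3)
B = (-37/3, -19/3)

1. A_x = -8/3  [AC · DF = 8/3 ∩ 2·signedArea(ACE) = -22/9]
2. A_y = 25/3  [AC · DF = 8/3 ∩ 2·signedArea(ACE) = -22/9]
   → A = (-8/3, 25/3)
3. B_x = -37/3  [EA ∥ BD ∩ AD ∥ EB]
4. B_y = -19/3  [EA ∥ BD ∩ AD ∥ EB]
   → B = (-37/3, -19/3)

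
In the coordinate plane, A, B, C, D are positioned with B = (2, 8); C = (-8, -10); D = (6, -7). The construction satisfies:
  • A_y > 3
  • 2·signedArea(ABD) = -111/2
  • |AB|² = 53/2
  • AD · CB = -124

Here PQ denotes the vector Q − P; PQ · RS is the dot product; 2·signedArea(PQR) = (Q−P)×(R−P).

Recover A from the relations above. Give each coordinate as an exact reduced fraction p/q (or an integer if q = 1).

1. A_x = -1/2  [AD · CB = -124 ∩ 2·signedArea(ABD) = -111/2]
2. A_y = 7/2  [AD · CB = -124 ∩ 2·signedArea(ABD) = -111/2]
   → A = (-1/2, 7/2)

A = (-1/2, 7/2)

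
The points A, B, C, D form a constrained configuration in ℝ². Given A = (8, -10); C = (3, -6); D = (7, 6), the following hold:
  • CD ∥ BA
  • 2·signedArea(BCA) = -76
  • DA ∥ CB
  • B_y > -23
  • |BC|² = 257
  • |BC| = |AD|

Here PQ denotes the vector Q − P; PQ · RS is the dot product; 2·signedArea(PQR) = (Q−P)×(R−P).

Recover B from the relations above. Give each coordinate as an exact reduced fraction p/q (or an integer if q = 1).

1. B_x = 4  [CD ∥ BA ∩ DA ∥ CB]
2. B_y = -22  [CD ∥ BA ∩ DA ∥ CB]
   → B = (4, -22)

B = (4, -22)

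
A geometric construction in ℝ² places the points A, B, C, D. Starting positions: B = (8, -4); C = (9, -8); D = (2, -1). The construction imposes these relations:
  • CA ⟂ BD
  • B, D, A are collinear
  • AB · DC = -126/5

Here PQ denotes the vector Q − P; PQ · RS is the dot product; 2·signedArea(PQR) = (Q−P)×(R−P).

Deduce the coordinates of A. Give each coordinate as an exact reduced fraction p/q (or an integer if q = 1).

1. A_x = 52/5  [B, D, A are collinear ∩ CA ⟂ BD]
2. A_y = -26/5  [B, D, A are collinear ∩ CA ⟂ BD]
   → A = (52/5, -26/5)

A = (52/5, -26/5)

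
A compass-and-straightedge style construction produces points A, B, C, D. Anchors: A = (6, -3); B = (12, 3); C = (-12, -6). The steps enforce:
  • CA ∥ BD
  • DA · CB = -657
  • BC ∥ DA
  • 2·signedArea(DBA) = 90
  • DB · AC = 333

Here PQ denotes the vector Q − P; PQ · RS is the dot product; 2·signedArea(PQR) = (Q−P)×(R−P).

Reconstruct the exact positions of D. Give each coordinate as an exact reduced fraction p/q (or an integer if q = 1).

1. D_x = 30  [BC ∥ DA ∩ CA ∥ BD]
2. D_y = 6  [BC ∥ DA ∩ CA ∥ BD]
   → D = (30, 6)

D = (30, 6)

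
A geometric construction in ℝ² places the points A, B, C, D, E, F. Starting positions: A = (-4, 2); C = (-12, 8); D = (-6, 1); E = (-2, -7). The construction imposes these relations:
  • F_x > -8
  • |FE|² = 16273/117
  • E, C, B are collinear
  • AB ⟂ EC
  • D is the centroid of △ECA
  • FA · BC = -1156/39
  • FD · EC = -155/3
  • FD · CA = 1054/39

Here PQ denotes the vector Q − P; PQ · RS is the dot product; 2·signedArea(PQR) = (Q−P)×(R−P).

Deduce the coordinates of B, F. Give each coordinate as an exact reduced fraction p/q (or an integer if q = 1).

1. B_x = -88/13  [E, C, B are collinear ∩ AB ⟂ EC]
2. B_y = 2/13  [E, C, B are collinear ∩ AB ⟂ EC]
   → B = (-88/13, 2/13)
3. F_x = -296/39  [FA · BC = -1156/39 ∩ FD · CA = 1054/39]
4. F_y = 44/13  [FA · BC = -1156/39 ∩ FD · CA = 1054/39]
   → F = (-296/39, 44/13)

B = (-88/13, 2/13)
F = (-296/39, 44/13)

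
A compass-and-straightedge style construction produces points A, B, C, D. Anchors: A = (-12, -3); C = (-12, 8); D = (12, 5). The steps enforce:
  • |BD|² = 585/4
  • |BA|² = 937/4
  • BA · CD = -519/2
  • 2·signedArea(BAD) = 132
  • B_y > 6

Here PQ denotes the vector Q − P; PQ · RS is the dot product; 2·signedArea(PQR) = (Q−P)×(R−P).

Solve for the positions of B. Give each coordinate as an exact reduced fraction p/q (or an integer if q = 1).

B = (0, 13/2)

1. B_x = 0  [BA · CD = -519/2 ∩ 2·signedArea(BAD) = 132]
2. B_y = 13/2  [BA · CD = -519/2 ∩ 2·signedArea(BAD) = 132]
   → B = (0, 13/2)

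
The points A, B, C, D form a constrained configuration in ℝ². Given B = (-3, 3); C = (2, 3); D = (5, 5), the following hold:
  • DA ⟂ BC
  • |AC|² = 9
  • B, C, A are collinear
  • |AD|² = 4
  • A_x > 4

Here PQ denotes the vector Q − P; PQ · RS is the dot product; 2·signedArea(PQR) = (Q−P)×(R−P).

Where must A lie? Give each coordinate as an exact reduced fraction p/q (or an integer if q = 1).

A = (5, 3)

1. A_x = 5  [B, C, A are collinear ∩ DA ⟂ BC]
2. A_y = 3  [B, C, A are collinear ∩ DA ⟂ BC]
   → A = (5, 3)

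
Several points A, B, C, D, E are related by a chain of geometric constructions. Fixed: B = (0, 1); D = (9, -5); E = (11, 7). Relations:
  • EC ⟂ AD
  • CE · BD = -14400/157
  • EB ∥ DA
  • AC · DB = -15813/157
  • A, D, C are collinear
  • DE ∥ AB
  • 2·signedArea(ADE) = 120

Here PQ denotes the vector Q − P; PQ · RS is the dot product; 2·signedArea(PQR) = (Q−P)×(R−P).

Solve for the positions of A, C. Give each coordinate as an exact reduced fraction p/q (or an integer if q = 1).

1. A_x = -2  [DE ∥ AB ∩ EB ∥ DA]
2. A_y = -11  [DE ∥ AB ∩ EB ∥ DA]
   → A = (-2, -11)
3. C_x = 2447/157  [A, D, C are collinear ∩ EC ⟂ AD]
4. C_y = -221/157  [A, D, C are collinear ∩ EC ⟂ AD]
   → C = (2447/157, -221/157)

A = (-2, -11)
C = (2447/157, -221/157)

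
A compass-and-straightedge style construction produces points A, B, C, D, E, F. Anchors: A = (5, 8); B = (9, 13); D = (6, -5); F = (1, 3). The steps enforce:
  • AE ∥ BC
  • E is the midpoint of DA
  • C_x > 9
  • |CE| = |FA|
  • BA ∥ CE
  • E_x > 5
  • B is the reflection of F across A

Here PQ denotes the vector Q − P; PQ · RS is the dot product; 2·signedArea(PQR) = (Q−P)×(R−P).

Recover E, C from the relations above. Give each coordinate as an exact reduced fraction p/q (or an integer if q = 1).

1. E_x = 11/2  [E is the midpoint of DA]
2. E_y = 3/2  [E is the midpoint of DA]
   → E = (11/2, 3/2)
3. C_x = 19/2  [BA ∥ CE ∩ AE ∥ BC]
4. C_y = 13/2  [BA ∥ CE ∩ AE ∥ BC]
   → C = (19/2, 13/2)

C = (19/2, 13/2)
E = (11/2, 3/2)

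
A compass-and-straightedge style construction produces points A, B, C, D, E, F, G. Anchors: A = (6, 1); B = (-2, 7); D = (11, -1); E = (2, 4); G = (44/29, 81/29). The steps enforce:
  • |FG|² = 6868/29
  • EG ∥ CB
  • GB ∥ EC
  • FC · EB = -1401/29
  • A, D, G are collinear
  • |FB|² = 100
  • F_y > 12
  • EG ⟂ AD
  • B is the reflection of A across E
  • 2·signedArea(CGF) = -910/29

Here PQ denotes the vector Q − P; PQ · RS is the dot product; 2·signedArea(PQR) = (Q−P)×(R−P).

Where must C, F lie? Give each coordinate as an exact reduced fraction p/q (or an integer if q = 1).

C = (-44/29, 238/29)
F = (-10, 13)

1. C_x = -44/29  [EG ∥ CB ∩ GB ∥ EC]
2. C_y = 238/29  [EG ∥ CB ∩ GB ∥ EC]
   → C = (-44/29, 238/29)
3. F_x = -10  [FC · EB = -1401/29 ∩ 2·signedArea(CGF) = -910/29]
4. F_y = 13  [FC · EB = -1401/29 ∩ 2·signedArea(CGF) = -910/29]
   → F = (-10, 13)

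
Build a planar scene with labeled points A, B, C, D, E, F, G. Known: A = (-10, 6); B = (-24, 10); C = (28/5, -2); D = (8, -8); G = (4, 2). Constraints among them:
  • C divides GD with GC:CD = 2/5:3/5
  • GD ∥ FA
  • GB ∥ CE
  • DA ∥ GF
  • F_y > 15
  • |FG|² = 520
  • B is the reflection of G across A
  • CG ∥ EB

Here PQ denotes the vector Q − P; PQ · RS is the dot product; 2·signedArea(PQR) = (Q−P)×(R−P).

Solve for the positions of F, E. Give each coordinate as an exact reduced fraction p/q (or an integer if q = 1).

E = (-112/5, 6)
F = (-14, 16)

1. F_x = -14  [GD ∥ FA ∩ DA ∥ GF]
2. F_y = 16  [GD ∥ FA ∩ DA ∥ GF]
   → F = (-14, 16)
3. E_x = -112/5  [CG ∥ EB ∩ GB ∥ CE]
4. E_y = 6  [CG ∥ EB ∩ GB ∥ CE]
   → E = (-112/5, 6)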